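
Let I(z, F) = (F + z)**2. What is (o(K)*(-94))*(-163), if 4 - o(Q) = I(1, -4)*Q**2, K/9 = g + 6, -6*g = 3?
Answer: -675646573/2 ≈ -3.3782e+8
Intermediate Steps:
g = -1/2 (g = -1/6*3 = -1/2 ≈ -0.50000)
K = 99/2 (K = 9*(-1/2 + 6) = 9*(11/2) = 99/2 ≈ 49.500)
o(Q) = 4 - 9*Q**2 (o(Q) = 4 - (-4 + 1)**2*Q**2 = 4 - (-3)**2*Q**2 = 4 - 9*Q**2)
(o(K)*(-94))*(-163) = ((4 - 9*(99/2)**2)*(-94))*(-163) = ((4 - 9*9801/4)*(-94))*(-163) = ((4 - 88209/4)*(-94))*(-163) = -88193/4*(-94)*(-163) = (4145071/2)*(-163) = -675646573/2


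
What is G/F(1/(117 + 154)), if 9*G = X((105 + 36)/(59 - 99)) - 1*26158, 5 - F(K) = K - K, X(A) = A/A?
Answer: -8719/15 ≈ -581.27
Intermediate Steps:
X(A) = 1
F(K) = 5 (F(K) = 5 - (K - K) = 5 - 1*0 = 5 + 0 = 5)
G = -8719/3 (G = (1 - 1*26158)/9 = (1 - 26158)/9 = (1/9)*(-26157) = -8719/3 ≈ -2906.3)
G/F(1/(117 + 154)) = -8719/3/5 = -8719/3*1/5 = -8719/15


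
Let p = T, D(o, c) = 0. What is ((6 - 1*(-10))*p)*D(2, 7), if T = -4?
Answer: 0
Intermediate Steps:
p = -4
((6 - 1*(-10))*p)*D(2, 7) = ((6 - 1*(-10))*(-4))*0 = ((6 + 10)*(-4))*0 = (16*(-4))*0 = -64*0 = 0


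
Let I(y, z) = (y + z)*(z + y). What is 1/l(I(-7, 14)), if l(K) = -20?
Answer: -1/20 ≈ -0.050000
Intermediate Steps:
I(y, z) = (y + z)² (I(y, z) = (y + z)*(y + z) = (y + z)²)
1/l(I(-7, 14)) = 1/(-20) = -1/20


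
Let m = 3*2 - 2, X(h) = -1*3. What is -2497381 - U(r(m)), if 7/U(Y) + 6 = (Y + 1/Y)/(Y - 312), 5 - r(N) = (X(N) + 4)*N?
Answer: -4665105531/1868 ≈ -2.4974e+6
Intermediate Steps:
X(h) = -3
m = 4 (m = 6 - 2 = 4)
r(N) = 5 - N (r(N) = 5 - (-3 + 4)*N = 5 - N)
U(Y) = 7/(-6 + (Y + 1/Y)/(-312 + Y)) (U(Y) = 7/(-6 + (Y + 1/Y)/(Y - 312)) = 7/(-6 + (Y + 1/Y)/(-312 + Y)))
-2497381 - U(r(m)) = -2497381 - 7*(5 - 1*4)*(-312 + (5 - 1*4))/(1 - 5*(5 - 1*4)² + 1872*(5 - 1*4)) = -2497381 - 7*(5 - 4)*(-312 + (5 - 4))/(1 - 5*(5 - 4)² + 1872*(5 - 4)) = -2497381 - 7*(-312 + 1)/(1 - 5*1² + 1872*1) = -2497381 - 7*(-311)/(1 - 5*1 + 1872) = -2497381 - 7*(-311)/(1 - 5 + 1872) = -2497381 - 7*(-311)/1868 = -2497381 - 1*(-2177/1868) = -2497381 + 2177/1868 = -4665105531/1868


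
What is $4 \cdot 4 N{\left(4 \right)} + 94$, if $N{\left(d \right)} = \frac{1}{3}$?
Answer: $\frac{298}{3} \approx 99.333$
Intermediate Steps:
$N{\left(d \right)} = \frac{1}{3}$
$4 \cdot 4 N{\left(4 \right)} + 94 = 4 \cdot 4 \cdot \frac{1}{3} + 94 = 16 \cdot \frac{1}{3} + 94 = \frac{16}{3} + 94 = \frac{298}{3}$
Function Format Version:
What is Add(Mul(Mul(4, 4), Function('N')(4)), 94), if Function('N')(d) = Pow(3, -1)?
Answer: Rational(298, 3) ≈ 99.333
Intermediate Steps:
Function('N')(d) = Rational(1, 3)
Add(Mul(Mul(4, 4), Function('N')(4)), 94) = Add(Mul(Mul(4, 4), Rational(1, 3)), 94) = Add(Mul(16, Rational(1, 3)), 94) = Add(Rational(16, 3), 94) = Rational(298, 3)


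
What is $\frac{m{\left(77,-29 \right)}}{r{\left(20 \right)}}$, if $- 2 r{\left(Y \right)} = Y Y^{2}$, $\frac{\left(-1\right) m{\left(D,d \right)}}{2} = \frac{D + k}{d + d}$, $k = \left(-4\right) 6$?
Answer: $- \frac{53}{116000} \approx -0.0004569$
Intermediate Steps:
$k = -24$
$m{\left(D,d \right)} = - \frac{-24 + D}{d}$ ($m{\left(D,d \right)} = - 2 \frac{D - 24}{d + d} = - 2 \frac{-24 + D}{2 d} = - \frac{-24 + D}{d}$)
$r{\left(Y \right)} = - \frac{Y^{3}}{2}$ ($r{\left(Y \right)} = - \frac{Y Y^{2}}{2} = - \frac{Y^{3}}{2}$)
$\frac{m{\left(77,-29 \right)}}{r{\left(20 \right)}} = \frac{\frac{1}{-29} \left(24 - 77\right)}{\left(- \frac{1}{2}\right) 20^{3}} = \frac{\left(- \frac{1}{29}\right) \left(24 - 77\right)}{\left(- \frac{1}{2}\right) 8000} = \frac{\left(- \frac{1}{29}\right) \left(-53\right)}{-4000} = \frac{53}{29} \left(- \frac{1}{4000}\right) = - \frac{53}{116000}$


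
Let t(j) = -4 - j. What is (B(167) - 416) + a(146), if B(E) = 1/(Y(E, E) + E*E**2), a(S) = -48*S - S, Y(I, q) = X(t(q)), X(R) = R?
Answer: -35255700439/4657292 ≈ -7570.0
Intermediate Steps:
Y(I, q) = -4 - q
a(S) = -49*S
B(E) = 1/(-4 + E**3 - E) (B(E) = 1/((-4 - E) + E*E**2) = 1/((-4 - E) + E**3) = 1/(-4 + E**3 - E))
(B(167) - 416) + a(146) = (1/(-4 + 167**3 - 1*167) - 416) - 49*146 = (1/(-4 + 4657463 - 167) - 416) - 7154 = (1/4657292 - 416) - 7154 = -1937433471/4657292 - 7154 = -35255700439/4657292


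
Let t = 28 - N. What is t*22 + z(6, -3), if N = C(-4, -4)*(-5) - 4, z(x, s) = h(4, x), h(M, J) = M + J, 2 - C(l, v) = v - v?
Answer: 934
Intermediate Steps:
C(l, v) = 2 (C(l, v) = 2 - (v - v) = 2 - 1*0 = 2 + 0 = 2)
h(M, J) = J + M
z(x, s) = 4 + x (z(x, s) = x + 4 = 4 + x)
N = -14 (N = 2*(-5) - 4 = -10 - 4 = -14)
t = 42 (t = 28 - 1*(-14) = 28 + 14 = 42)
t*22 + z(6, -3) = 42*22 + (4 + 6) = 924 + 10 = 934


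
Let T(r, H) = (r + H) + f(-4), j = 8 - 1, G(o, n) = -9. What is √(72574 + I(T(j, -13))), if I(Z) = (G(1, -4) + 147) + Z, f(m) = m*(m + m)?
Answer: 9*√898 ≈ 269.70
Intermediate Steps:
f(m) = 2*m² (f(m) = m*(2*m) = 2*m²)
j = 7
T(r, H) = 32 + H + r (T(r, H) = (r + H) + 2*(-4)² = (H + r) + 2*16 = (H + r) + 32 = 32 + H + r)
I(Z) = 138 + Z (I(Z) = (-9 + 147) + Z = 138 + Z)
√(72574 + I(T(j, -13))) = √(72574 + (138 + (32 - 13 + 7))) = √(72574 + (138 + 26)) = √(72574 + 164) = √72738 = 9*√898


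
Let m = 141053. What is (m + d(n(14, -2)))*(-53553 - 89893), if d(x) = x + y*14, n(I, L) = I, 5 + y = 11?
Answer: -20247546346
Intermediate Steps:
y = 6 (y = -5 + 11 = 6)
d(x) = 84 + x (d(x) = x + 6*14 = x + 84 = 84 + x)
(m + d(n(14, -2)))*(-53553 - 89893) = (141053 + (84 + 14))*(-53553 - 89893) = (141053 + 98)*(-143446) = 141151*(-143446) = -20247546346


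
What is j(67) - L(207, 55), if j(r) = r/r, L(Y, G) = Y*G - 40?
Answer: -11344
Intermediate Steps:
L(Y, G) = -40 + G*Y (L(Y, G) = G*Y - 40 = -40 + G*Y)
j(r) = 1
j(67) - L(207, 55) = 1 - (-40 + 55*207) = 1 - (-40 + 11385) = 1 - 1*11345 = 1 - 11345 = -11344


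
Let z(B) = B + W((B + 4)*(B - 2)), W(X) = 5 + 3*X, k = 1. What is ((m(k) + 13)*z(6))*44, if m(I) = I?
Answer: 80696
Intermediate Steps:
z(B) = 5 + B + 3*(-2 + B)*(4 + B) (z(B) = B + (5 + 3*((B + 4)*(B - 2))) = B + (5 + 3*((4 + B)*(-2 + B))) = B + (5 + 3*((-2 + B)*(4 + B))) = B + (5 + 3*(-2 + B)*(4 + B)) = 5 + B + 3*(-2 + B)*(4 + B))
((m(k) + 13)*z(6))*44 = ((1 + 13)*(-19 + 3*6² + 7*6))*44 = (14*(-19 + 3*36 + 42))*44 = (14*(-19 + 108 + 42))*44 = (14*131)*44 = 1834*44 = 80696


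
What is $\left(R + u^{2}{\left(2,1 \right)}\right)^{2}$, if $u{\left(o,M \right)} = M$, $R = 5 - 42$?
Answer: $1296$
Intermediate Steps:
$R = -37$ ($R = 5 - 42 = -37$)
$\left(R + u^{2}{\left(2,1 \right)}\right)^{2} = \left(-37 + 1^{2}\right)^{2} = \left(-37 + 1\right)^{2} = \left(-36\right)^{2} = 1296$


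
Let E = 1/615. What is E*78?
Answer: 26/205 ≈ 0.12683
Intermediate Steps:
E = 1/615 ≈ 0.0016260
E*78 = (1/615)*78 = 26/205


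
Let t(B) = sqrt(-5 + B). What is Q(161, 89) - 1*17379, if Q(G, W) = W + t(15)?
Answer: -17290 + sqrt(10) ≈ -17287.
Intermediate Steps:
Q(G, W) = W + sqrt(10) (Q(G, W) = W + sqrt(-5 + 15) = W + sqrt(10))
Q(161, 89) - 1*17379 = (89 + sqrt(10)) - 1*17379 = (89 + sqrt(10)) - 17379 = -17290 + sqrt(10)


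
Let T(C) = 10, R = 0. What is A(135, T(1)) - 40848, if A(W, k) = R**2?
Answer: -40848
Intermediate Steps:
A(W, k) = 0 (A(W, k) = 0**2 = 0)
A(135, T(1)) - 40848 = 0 - 40848 = -40848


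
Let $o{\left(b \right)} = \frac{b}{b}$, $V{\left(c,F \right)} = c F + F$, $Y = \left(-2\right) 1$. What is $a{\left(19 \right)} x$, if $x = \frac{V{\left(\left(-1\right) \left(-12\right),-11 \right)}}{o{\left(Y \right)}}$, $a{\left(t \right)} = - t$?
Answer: $2717$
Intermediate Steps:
$Y = -2$
$V{\left(c,F \right)} = F + F c$ ($V{\left(c,F \right)} = F c + F = F + F c$)
$o{\left(b \right)} = 1$
$x = -143$ ($x = \frac{\left(-11\right) \left(1 - -12\right)}{1} = - 11 \left(1 + 12\right) 1 = \left(-11\right) 13 \cdot 1 = \left(-143\right) 1 = -143$)
$a{\left(19 \right)} x = \left(-1\right) 19 \left(-143\right) = \left(-19\right) \left(-143\right) = 2717$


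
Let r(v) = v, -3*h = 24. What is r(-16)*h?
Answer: 128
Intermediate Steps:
h = -8 (h = -⅓*24 = -8)
r(-16)*h = -16*(-8) = 128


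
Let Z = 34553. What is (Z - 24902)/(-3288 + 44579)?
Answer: 9651/41291 ≈ 0.23373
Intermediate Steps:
(Z - 24902)/(-3288 + 44579) = (34553 - 24902)/(-3288 + 44579) = 9651/41291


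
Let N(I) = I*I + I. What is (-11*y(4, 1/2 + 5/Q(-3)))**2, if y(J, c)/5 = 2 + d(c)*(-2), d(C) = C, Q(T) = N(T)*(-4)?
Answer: 874225/144 ≈ 6071.0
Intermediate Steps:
N(I) = I + I**2 (N(I) = I**2 + I = I + I**2)
Q(T) = -4*T*(1 + T) (Q(T) = (T*(1 + T))*(-4) = -4*T*(1 + T))
y(J, c) = 10 - 10*c (y(J, c) = 5*(2 + c*(-2)) = 5*(2 - 2*c) = 10 - 10*c)
(-11*y(4, 1/2 + 5/Q(-3)))**2 = (-11*(10 - 10*(1/2 + 5/((-4*(-3)*(1 - 3))))))**2 = (-11*(10 - 10*(1*(1/2) + 5/((-4*(-3)*(-2))))))**2 = (-11*(10 - 10*(1/2 + 5/(-24))))**2 = (-11*(10 - 10*(1/2 + 5*(-1/24))))**2 = (-11*(10 - 10*(1/2 - 5/24)))**2 = (-11*(10 - 10*7/24))**2 = (-11*(10 - 35/12))**2 = (-11*85/12)**2 = (-935/12)**2 = 874225/144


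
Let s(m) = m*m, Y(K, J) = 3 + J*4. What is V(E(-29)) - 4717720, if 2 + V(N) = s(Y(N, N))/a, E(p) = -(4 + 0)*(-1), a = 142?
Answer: -669916163/142 ≈ -4.7177e+6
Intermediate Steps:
Y(K, J) = 3 + 4*J
E(p) = 4 (E(p) = -4*(-1) = -1*(-4) = 4)
s(m) = m**2
V(N) = -2 + (3 + 4*N)**2/142
V(E(-29)) - 4717720 = (-2 + (3 + 4*4)**2/142) - 4717720 = (-2 + (3 + 16)**2/142) - 4717720 = (-2 + (1/142)*19**2) - 4717720 = (-2 + (1/142)*361) - 4717720 = (-2 + 361/142) - 4717720 = 77/142 - 4717720 = -669916163/142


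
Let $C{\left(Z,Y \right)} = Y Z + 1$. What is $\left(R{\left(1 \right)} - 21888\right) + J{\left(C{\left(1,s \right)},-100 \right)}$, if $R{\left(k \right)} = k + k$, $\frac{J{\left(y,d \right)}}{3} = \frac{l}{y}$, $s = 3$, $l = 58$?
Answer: $- \frac{43685}{2} \approx -21843.0$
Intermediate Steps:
$C{\left(Z,Y \right)} = 1 + Y Z$
$J{\left(y,d \right)} = \frac{174}{y}$ ($J{\left(y,d \right)} = 3 \frac{58}{y} = \frac{174}{y}$)
$R{\left(k \right)} = 2 k$
$\left(R{\left(1 \right)} - 21888\right) + J{\left(C{\left(1,s \right)},-100 \right)} = \left(2 \cdot 1 - 21888\right) + \frac{174}{1 + 3 \cdot 1} = \left(2 - 21888\right) + \frac{174}{1 + 3} = -21886 + \frac{174}{4} = -21886 + 174 \cdot \frac{1}{4} = -21886 + \frac{87}{2} = - \frac{43685}{2}$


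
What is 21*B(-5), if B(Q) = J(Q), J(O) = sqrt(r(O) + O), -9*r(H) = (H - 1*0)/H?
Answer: 7*I*sqrt(46) ≈ 47.476*I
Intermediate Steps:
r(H) = -1/9 (r(H) = -(H - 1*0)/(9*H) = -(H + 0)/(9*H) = -H/(9*H) = -1/9*1 = -1/9)
J(O) = sqrt(-1/9 + O)
B(Q) = sqrt(-1 + 9*Q)/3
21*B(-5) = 21*(sqrt(-1 + 9*(-5))/3) = 21*(sqrt(-1 - 45)/3) = 21*(sqrt(-46)/3) = 21*((I*sqrt(46))/3) = 21*(I*sqrt(46)/3) = 7*I*sqrt(46)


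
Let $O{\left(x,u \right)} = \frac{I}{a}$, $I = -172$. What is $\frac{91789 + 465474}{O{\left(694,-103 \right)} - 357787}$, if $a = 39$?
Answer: $- \frac{21733257}{13953865} \approx -1.5575$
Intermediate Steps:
$O{\left(x,u \right)} = - \frac{172}{39}$
$\frac{91789 + 465474}{O{\left(694,-103 \right)} - 357787} = \frac{91789 + 465474}{- \frac{172}{39} - 357787} = \frac{557263}{- \frac{13953865}{39}} = 557263 \left(- \frac{39}{13953865}\right) = - \frac{21733257}{13953865}$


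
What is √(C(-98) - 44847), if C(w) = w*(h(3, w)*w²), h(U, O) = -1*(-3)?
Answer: I*√2868423 ≈ 1693.6*I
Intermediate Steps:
h(U, O) = 3
C(w) = 3*w³ (C(w) = w*(3*w²) = 3*w³)
√(C(-98) - 44847) = √(3*(-98)³ - 44847) = √(3*(-941192) - 44847) = √(-2823576 - 44847) = √(-2868423) = I*√2868423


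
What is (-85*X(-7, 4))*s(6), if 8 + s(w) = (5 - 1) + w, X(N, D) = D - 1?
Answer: -510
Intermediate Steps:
X(N, D) = -1 + D
s(w) = -4 + w (s(w) = -8 + ((5 - 1) + w) = -8 + (4 + w) = -4 + w)
(-85*X(-7, 4))*s(6) = (-85*(-1 + 4))*(-4 + 6) = -85*3*2 = -255*2 = -510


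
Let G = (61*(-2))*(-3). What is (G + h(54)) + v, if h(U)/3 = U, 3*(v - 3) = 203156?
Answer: 204749/3 ≈ 68250.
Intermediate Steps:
G = 366 (G = -122*(-3) = 366)
v = 203165/3 (v = 3 + (⅓)*203156 = 3 + 203156/3 = 203165/3 ≈ 67722.)
h(U) = 3*U
(G + h(54)) + v = (366 + 3*54) + 203165/3 = (366 + 162) + 203165/3 = 528 + 203165/3 = 204749/3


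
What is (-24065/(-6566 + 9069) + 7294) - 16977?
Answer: -24260614/2503 ≈ -9692.6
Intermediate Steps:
(-24065/(-6566 + 9069) + 7294) - 16977 = (-24065/2503 + 7294) - 16977 = 18232817/2503 - 16977 = -24260614/2503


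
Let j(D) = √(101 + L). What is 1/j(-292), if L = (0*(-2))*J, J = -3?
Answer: √101/101 ≈ 0.099504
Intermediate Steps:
L = 0 (L = (0*(-2))*(-3) = 0*(-3) = 0)
j(D) = √101 (j(D) = √(101 + 0) = √101)
1/j(-292) = 1/(√101) = √101/101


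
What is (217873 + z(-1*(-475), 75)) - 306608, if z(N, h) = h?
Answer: -88660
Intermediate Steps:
(217873 + z(-1*(-475), 75)) - 306608 = (217873 + 75) - 306608 = 217948 - 306608 = -88660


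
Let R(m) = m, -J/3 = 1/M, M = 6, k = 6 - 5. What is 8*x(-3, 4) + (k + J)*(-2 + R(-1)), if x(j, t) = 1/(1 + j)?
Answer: -11/2 ≈ -5.5000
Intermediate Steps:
k = 1
J = -½ (J = -3/6 = -3*⅙ = -½ ≈ -0.50000)
8*x(-3, 4) + (k + J)*(-2 + R(-1)) = 8/(1 - 3) + (1 - ½)*(-2 - 1) = 8/(-2) + (½)*(-3) = 8*(-½) - 3/2 = -4 - 3/2 = -11/2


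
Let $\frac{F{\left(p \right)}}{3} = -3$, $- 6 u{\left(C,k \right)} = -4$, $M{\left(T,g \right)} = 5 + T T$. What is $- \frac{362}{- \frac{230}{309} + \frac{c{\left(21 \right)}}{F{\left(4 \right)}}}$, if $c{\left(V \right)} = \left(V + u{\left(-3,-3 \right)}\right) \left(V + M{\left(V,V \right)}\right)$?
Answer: $\frac{1006722}{3128635} \approx 0.32178$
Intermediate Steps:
$M{\left(T,g \right)} = 5 + T^{2}$
$u{\left(C,k \right)} = \frac{2}{3}$ ($u{\left(C,k \right)} = \left(- \frac{1}{6}\right) \left(-4\right) = \frac{2}{3}$)
$F{\left(p \right)} = -9$ ($F{\left(p \right)} = 3 \left(-3\right) = -9$)
$c{\left(V \right)} = \left(\frac{2}{3} + V\right) \left(5 + V + V^{2}\right)$ ($c{\left(V \right)} = \left(V + \frac{2}{3}\right) \left(V + \left(5 + V^{2}\right)\right) = \left(\frac{2}{3} + V\right) \left(5 + V + V^{2}\right)$)
$- \frac{362}{- \frac{230}{309} + \frac{c{\left(21 \right)}}{F{\left(4 \right)}}} = - \frac{362}{- \frac{230}{309} + \frac{\frac{10}{3} + 21^{3} + \frac{5 \cdot 21^{2}}{3} + \frac{17}{3} \cdot 21}{-9}} = - \frac{362}{\left(-230\right) \frac{1}{309} + \left(\frac{10}{3} + 9261 + \frac{5}{3} \cdot 441 + 119\right) \left(- \frac{1}{9}\right)} = - \frac{362}{- \frac{230}{309} + \left(\frac{10}{3} + 9261 + 735 + 119\right) \left(- \frac{1}{9}\right)} = - \frac{362}{- \frac{230}{309} + \frac{30355}{3} \left(- \frac{1}{9}\right)} = - \frac{362}{- \frac{230}{309} - \frac{30355}{27}} = - \frac{362}{- \frac{3128635}{2781}} = \left(-362\right) \left(- \frac{2781}{3128635}\right) = \frac{1006722}{3128635}$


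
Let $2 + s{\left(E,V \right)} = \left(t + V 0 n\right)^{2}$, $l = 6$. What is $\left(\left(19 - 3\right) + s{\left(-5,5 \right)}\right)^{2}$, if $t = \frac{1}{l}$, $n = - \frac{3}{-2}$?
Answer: $\frac{255025}{1296} \approx 196.78$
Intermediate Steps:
$n = \frac{3}{2}$ ($n = \left(-3\right) \left(- \frac{1}{2}\right) = \frac{3}{2} \approx 1.5$)
$t = \frac{1}{6} \approx 0.16667$
$s{\left(E,V \right)} = - \frac{71}{36}$ ($s{\left(E,V \right)} = -2 + \left(\frac{1}{6} + V 0 \cdot \frac{3}{2}\right)^{2} = -2 + \left(\frac{1}{6} + 0 \cdot \frac{3}{2}\right)^{2} = -2 + \left(\frac{1}{6} + 0\right)^{2} = -2 + \left(\frac{1}{6}\right)^{2} = -2 + \frac{1}{36} = - \frac{71}{36}$)
$\left(\left(19 - 3\right) + s{\left(-5,5 \right)}\right)^{2} = \left(\left(19 - 3\right) - \frac{71}{36}\right)^{2} = \left(16 - \frac{71}{36}\right)^{2} = \left(\frac{505}{36}\right)^{2} = \frac{255025}{1296}$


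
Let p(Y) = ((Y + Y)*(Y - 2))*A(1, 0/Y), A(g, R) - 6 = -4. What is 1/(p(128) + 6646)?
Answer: 1/71158 ≈ 1.4053e-5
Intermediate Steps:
A(g, R) = 2 (A(g, R) = 6 - 4 = 2)
p(Y) = 4*Y*(-2 + Y) (p(Y) = ((Y + Y)*(Y - 2))*2 = ((2*Y)*(-2 + Y))*2 = (2*Y*(-2 + Y))*2 = 4*Y*(-2 + Y))
1/(p(128) + 6646) = 1/(4*128*(-2 + 128) + 6646) = 1/(4*128*126 + 6646) = 1/(64512 + 6646) = 1/71158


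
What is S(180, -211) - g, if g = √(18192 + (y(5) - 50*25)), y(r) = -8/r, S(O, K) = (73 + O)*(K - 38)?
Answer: -62997 - √423510/5 ≈ -63127.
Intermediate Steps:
S(O, K) = (-38 + K)*(73 + O) (S(O, K) = (73 + O)*(-38 + K) = (-38 + K)*(73 + O))
g = √423510/5 (g = √(18192 + (-8/5 - 50*25)) = √(18192 + (-8*⅕ - 1250)) = √(18192 + (-8/5 - 1250)) = √(18192 - 6258/5) = √(84702/5) = √423510/5 ≈ 130.16)
S(180, -211) - g = (-2774 - 38*180 + 73*(-211) - 211*180) - √423510/5 = (-2774 - 6840 - 15403 - 37980) - √423510/5 = -62997 - √423510/5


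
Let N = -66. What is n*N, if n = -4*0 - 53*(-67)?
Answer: -234366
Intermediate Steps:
n = 3551 (n = 0 + 3551 = 3551)
n*N = 3551*(-66) = -234366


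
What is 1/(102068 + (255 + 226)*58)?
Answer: 1/129966 ≈ 7.6943e-6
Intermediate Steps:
1/(102068 + (255 + 226)*58) = 1/(102068 + 481*58) = 1/(102068 + 27898) = 1/129966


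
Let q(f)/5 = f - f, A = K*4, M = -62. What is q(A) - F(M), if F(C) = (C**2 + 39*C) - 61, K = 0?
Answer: -1365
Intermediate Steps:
A = 0 (A = 0*4 = 0)
q(f) = 0 (q(f) = 5*(f - f) = 5*0 = 0)
F(C) = -61 + C**2 + 39*C
q(A) - F(M) = 0 - (-61 + (-62)**2 + 39*(-62)) = 0 - (-61 + 3844 - 2418) = 0 - 1*1365 = 0 - 1365 = -1365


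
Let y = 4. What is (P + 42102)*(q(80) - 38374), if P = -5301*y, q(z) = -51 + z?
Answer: -801333810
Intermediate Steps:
P = -21204 (P = -5301*4 = -21204)
(P + 42102)*(q(80) - 38374) = (-21204 + 42102)*((-51 + 80) - 38374) = 20898*(29 - 38374) = 20898*(-38345) = -801333810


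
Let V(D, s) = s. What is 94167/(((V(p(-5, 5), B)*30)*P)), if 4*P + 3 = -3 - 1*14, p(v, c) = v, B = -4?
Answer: 31389/200 ≈ 156.95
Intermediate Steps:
P = -5 (P = -3/4 + (-3 - 1*14)/4 = -3/4 + (-3 - 14)/4 = -3/4 + (1/4)*(-17) = -3/4 - 17/4 = -5)
94167/(((V(p(-5, 5), B)*30)*P)) = 94167/((-4*30*(-5))) = 94167/((-120*(-5))) = 94167/600 = 94167*(1/600) = 31389/200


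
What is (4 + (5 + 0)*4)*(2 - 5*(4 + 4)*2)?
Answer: -1872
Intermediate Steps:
(4 + (5 + 0)*4)*(2 - 5*(4 + 4)*2) = (4 + 5*4)*(2 - 40*2) = (4 + 20)*(2 - 5*16) = 24*(2 - 80) = 24*(-78) = -1872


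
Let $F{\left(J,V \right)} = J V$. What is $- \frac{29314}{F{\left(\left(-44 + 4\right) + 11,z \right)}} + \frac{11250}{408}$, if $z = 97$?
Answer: $\frac{7267727}{191284} \approx 37.994$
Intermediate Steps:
$- \frac{29314}{F{\left(\left(-44 + 4\right) + 11,z \right)}} + \frac{11250}{408} = - \frac{29314}{\left(\left(-44 + 4\right) + 11\right) 97} + \frac{11250}{408} = - \frac{29314}{\left(-40 + 11\right) 97} + 11250 \cdot \frac{1}{408} = - \frac{29314}{\left(-29\right) 97} + \frac{1875}{68} = - \frac{29314}{-2813} + \frac{1875}{68} = \left(-29314\right) \left(- \frac{1}{2813}\right) + \frac{1875}{68} = \frac{29314}{2813} + \frac{1875}{68} = \frac{7267727}{191284}$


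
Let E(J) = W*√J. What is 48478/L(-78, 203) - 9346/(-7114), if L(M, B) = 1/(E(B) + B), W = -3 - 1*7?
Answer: 35004562611/3557 - 484780*√203 ≈ 2.9340e+6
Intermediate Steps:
W = -10 (W = -3 - 7 = -10)
E(J) = -10*√J
L(M, B) = 1/(B - 10*√B) (L(M, B) = 1/(-10*√B + B) = 1/(B - 10*√B))
48478/L(-78, 203) - 9346/(-7114) = 48478/(1/(203 - 10*√203)) - 9346/(-7114) = 48478*(203 - 10*√203) - 9346*(-1/7114) = (9841034 - 484780*√203) + 4673/3557 = 35004562611/3557 - 484780*√203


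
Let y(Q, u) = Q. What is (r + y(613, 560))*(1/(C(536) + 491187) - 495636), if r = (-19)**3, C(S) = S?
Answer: 1522247767685442/491723 ≈ 3.0957e+9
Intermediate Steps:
r = -6859
(r + y(613, 560))*(1/(C(536) + 491187) - 495636) = (-6859 + 613)*(1/(536 + 491187) - 495636) = -6246*(1/491723 - 495636) = -6246*(-243715620827/491723) = 1522247767685442/491723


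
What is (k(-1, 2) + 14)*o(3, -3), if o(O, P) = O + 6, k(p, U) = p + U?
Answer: 135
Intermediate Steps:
k(p, U) = U + p
o(O, P) = 6 + O
(k(-1, 2) + 14)*o(3, -3) = ((2 - 1) + 14)*(6 + 3) = (1 + 14)*9 = 15*9 = 135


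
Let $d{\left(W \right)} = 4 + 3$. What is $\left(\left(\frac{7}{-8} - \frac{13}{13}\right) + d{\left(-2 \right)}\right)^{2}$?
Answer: $\frac{1681}{64} \approx 26.266$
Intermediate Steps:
$d{\left(W \right)} = 7$
$\left(\left(\frac{7}{-8} - \frac{13}{13}\right) + d{\left(-2 \right)}\right)^{2} = \left(\left(\frac{7}{-8} - \frac{13}{13}\right) + 7\right)^{2} = \left(\left(7 \left(- \frac{1}{8}\right) - 1\right) + 7\right)^{2} = \left(\left(- \frac{7}{8} - 1\right) + 7\right)^{2} = \left(- \frac{15}{8} + 7\right)^{2} = \left(\frac{41}{8}\right)^{2} = \frac{1681}{64}$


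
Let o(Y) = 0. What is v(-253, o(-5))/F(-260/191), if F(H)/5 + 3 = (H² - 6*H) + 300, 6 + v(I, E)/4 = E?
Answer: -875544/56002085 ≈ -0.015634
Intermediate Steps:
v(I, E) = -24 + 4*E
F(H) = 1485 - 30*H + 5*H² (F(H) = -15 + 5*((H² - 6*H) + 300) = -15 + 5*(300 + H² - 6*H) = -15 + (1500 - 30*H + 5*H²) = 1485 - 30*H + 5*H²)
v(-253, o(-5))/F(-260/191) = (-24 + 4*0)/(1485 - (-7800)/191 + 5*(-260/191)²) = (-24 + 0)/(1485 - (-7800)/191 + 5*(-260*1/191)²) = -24/(1485 - 30*(-260/191) + 5*(-260/191)²) = -24/(1485 + 7800/191 + 5*(67600/36481)) = -24/(1485 + 7800/191 + 338000/36481) = -24/56002085/36481 = -24*36481/56002085 = -875544/56002085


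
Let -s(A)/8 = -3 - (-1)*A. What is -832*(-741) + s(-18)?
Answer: 616680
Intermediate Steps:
s(A) = 24 - 8*A (s(A) = -8*(-3 - (-1)*A) = -8*(-3 + A) = 24 - 8*A)
-832*(-741) + s(-18) = -832*(-741) + (24 - 8*(-18)) = 616512 + (24 + 144) = 616512 + 168 = 616680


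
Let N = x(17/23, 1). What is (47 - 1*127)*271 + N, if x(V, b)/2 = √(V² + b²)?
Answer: -21680 + 2*√818/23 ≈ -21678.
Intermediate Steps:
x(V, b) = 2*√(V² + b²)
N = 2*√818/23 (N = 2*√((17/23)² + 1²) = 2*√((17*(1/23))² + 1) = 2*√((17/23)² + 1) = 2*√(289/529 + 1) = 2*√(818/529) = 2*(√818/23) = 2*√818/23 ≈ 2.4870)
(47 - 1*127)*271 + N = (47 - 1*127)*271 + 2*√818/23 = (47 - 127)*271 + 2*√818/23 = -80*271 + 2*√818/23 = -21680 + 2*√818/23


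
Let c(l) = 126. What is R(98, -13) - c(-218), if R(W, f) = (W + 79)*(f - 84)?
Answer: -17295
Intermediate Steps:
R(W, f) = (-84 + f)*(79 + W) (R(W, f) = (79 + W)*(-84 + f) = (-84 + f)*(79 + W))
R(98, -13) - c(-218) = (-6636 - 84*98 + 79*(-13) + 98*(-13)) - 1*126 = (-6636 - 8232 - 1027 - 1274) - 126 = -17169 - 126 = -17295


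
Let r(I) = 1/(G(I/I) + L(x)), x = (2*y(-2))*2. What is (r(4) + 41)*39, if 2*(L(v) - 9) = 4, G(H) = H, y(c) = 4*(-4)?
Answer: 6409/4 ≈ 1602.3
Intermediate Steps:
y(c) = -16
x = -64 (x = (2*(-16))*2 = -32*2 = -64)
L(v) = 11 (L(v) = 9 + (1/2)*4 = 9 + 2 = 11)
r(I) = 1/12 (r(I) = 1/(I/I + 11) = 1/(1 + 11) = 1/12)
(r(4) + 41)*39 = (1/12 + 41)*39 = (493/12)*39 = 6409/4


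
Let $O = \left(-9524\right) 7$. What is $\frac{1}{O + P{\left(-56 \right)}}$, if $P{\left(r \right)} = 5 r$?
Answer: $- \frac{1}{66948} \approx -1.4937 \cdot 10^{-5}$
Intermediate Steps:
$O = -66668$
$\frac{1}{O + P{\left(-56 \right)}} = \frac{1}{-66668 + 5 \left(-56\right)} = \frac{1}{-66668 - 280} = \frac{1}{-66948} = - \frac{1}{66948}$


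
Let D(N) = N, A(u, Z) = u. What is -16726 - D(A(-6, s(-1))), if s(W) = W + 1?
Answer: -16720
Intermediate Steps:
s(W) = 1 + W
-16726 - D(A(-6, s(-1))) = -16726 - 1*(-6) = -16726 + 6 = -16720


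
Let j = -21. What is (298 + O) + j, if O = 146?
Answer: 423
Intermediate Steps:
(298 + O) + j = (298 + 146) - 21 = 444 - 21 = 423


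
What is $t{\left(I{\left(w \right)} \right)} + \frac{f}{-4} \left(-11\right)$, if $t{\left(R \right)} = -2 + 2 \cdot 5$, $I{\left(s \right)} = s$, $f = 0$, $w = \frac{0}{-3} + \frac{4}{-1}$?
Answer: $8$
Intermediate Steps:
$w = -4$ ($w = 0 \left(- \frac{1}{3}\right) + 4 \left(-1\right) = 0 - 4 = -4$)
$t{\left(R \right)} = 8$ ($t{\left(R \right)} = -2 + 10 = 8$)
$t{\left(I{\left(w \right)} \right)} + \frac{f}{-4} \left(-11\right) = 8 + \frac{0}{-4} \left(-11\right) = 8 + 0 \left(- \frac{1}{4}\right) \left(-11\right) = 8 + 0 \left(-11\right) = 8 + 0 = 8$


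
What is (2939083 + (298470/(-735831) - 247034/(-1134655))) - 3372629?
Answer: -120657974032264042/278304774435 ≈ -4.3355e+5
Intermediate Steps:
(2939083 + (298470/(-735831) - 247034/(-1134655))) - 3372629 = (2939083 + (298470*(-1/735831) - 247034*(-1/1134655))) - 3372629 = (2939083 + (-99490/245277 + 247034/1134655)) - 3372629 = (2939083 - 52295067532/278304774435) - 3372629 = 817960779065675573/278304774435 - 3372629 = -120657974032264042/278304774435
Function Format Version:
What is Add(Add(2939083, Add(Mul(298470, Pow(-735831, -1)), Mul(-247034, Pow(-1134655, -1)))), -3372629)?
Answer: Rational(-120657974032264042, 278304774435) ≈ -4.3355e+5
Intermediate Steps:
Add(Add(2939083, Add(Mul(298470, Pow(-735831, -1)), Mul(-247034, Pow(-1134655, -1)))), -3372629) = Add(Add(2939083, Add(Mul(298470, Rational(-1, 735831)), Mul(-247034, Rational(-1, 1134655)))), -3372629) = Add(Add(2939083, Add(Rational(-99490, 245277), Rational(247034, 1134655))), -3372629) = Add(Add(2939083, Rational(-52295067532, 278304774435)), -3372629) = Add(Rational(817960779065675573, 278304774435), -3372629) = Rational(-120657974032264042, 278304774435)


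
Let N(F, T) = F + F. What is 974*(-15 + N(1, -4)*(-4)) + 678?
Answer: -21724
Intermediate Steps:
N(F, T) = 2*F
974*(-15 + N(1, -4)*(-4)) + 678 = 974*(-15 + (2*1)*(-4)) + 678 = 974*(-15 + 2*(-4)) + 678 = 974*(-15 - 8) + 678 = 974*(-23) + 678 = -22402 + 678 = -21724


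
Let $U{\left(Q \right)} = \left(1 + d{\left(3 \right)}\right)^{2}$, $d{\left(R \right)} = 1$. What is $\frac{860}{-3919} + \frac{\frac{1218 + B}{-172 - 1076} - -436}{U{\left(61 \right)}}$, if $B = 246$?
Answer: $\frac{88433629}{815152} \approx 108.49$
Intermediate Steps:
$U{\left(Q \right)} = 4$ ($U{\left(Q \right)} = \left(1 + 1\right)^{2} = 2^{2} = 4$)
$\frac{860}{-3919} + \frac{\frac{1218 + B}{-172 - 1076} - -436}{U{\left(61 \right)}} = \frac{860}{-3919} + \frac{\frac{1218 + 246}{-172 - 1076} - -436}{4} = 860 \left(- \frac{1}{3919}\right) + \left(\frac{1464}{-1248} + 436\right) \frac{1}{4} = - \frac{860}{3919} + \left(1464 \left(- \frac{1}{1248}\right) + 436\right) \frac{1}{4} = - \frac{860}{3919} + \left(- \frac{61}{52} + 436\right) \frac{1}{4} = - \frac{860}{3919} + \frac{22611}{52} \cdot \frac{1}{4} = - \frac{860}{3919} + \frac{22611}{208} = \frac{88433629}{815152}$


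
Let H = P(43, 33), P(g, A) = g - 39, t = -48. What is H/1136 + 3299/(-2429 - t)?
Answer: -934535/676204 ≈ -1.3820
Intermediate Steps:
P(g, A) = -39 + g
H = 4 (H = -39 + 43 = 4)
H/1136 + 3299/(-2429 - t) = 4/1136 + 3299/(-2429 - 1*(-48)) = 4*(1/1136) + 3299/(-2429 + 48) = 1/284 + 3299/(-2381) = 1/284 + 3299*(-1/2381) = 1/284 - 3299/2381 = -934535/676204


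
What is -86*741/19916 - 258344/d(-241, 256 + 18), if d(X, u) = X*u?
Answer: 18021085/25291022 ≈ 0.71255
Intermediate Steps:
-86*741/19916 - 258344/d(-241, 256 + 18) = -86*741/19916 - 258344*(-1/(241*(256 + 18))) = -63726*1/19916 - 258344/((-241*274)) = -2451/766 - 258344/(-66034) = -2451/766 - 258344*(-1/66034) = -2451/766 + 129172/33017 = 18021085/25291022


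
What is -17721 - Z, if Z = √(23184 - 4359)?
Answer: -17721 - 5*√753 ≈ -17858.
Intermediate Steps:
Z = 5*√753 (Z = √18825 = 5*√753 ≈ 137.20)
-17721 - Z = -17721 - 5*√753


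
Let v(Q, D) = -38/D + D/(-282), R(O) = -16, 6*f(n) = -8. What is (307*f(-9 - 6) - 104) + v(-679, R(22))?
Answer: -192099/376 ≈ -510.90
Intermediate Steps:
f(n) = -4/3 (f(n) = (⅙)*(-8) = -4/3)
v(Q, D) = -38/D - D/282 (v(Q, D) = -38/D + D*(-1/282) = -38/D - D/282)
(307*f(-9 - 6) - 104) + v(-679, R(22)) = (307*(-4/3) - 104) + (-38/(-16) - 1/282*(-16)) = (-1228/3 - 104) + (-38*(-1/16) + 8/141) = -1540/3 + (19/8 + 8/141) = -1540/3 + 2743/1128 = -192099/376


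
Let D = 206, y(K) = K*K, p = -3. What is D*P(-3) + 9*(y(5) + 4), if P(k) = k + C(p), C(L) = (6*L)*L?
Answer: 10767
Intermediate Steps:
C(L) = 6*L²
y(K) = K²
P(k) = 54 + k (P(k) = k + 6*(-3)² = k + 6*9 = k + 54 = 54 + k)
D*P(-3) + 9*(y(5) + 4) = 206*(54 - 3) + 9*(5² + 4) = 206*51 + 9*(25 + 4) = 10506 + 9*29 = 10506 + 261 = 10767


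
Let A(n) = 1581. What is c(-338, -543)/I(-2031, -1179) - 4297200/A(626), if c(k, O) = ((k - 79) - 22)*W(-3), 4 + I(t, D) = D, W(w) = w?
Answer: -1695223259/623441 ≈ -2719.1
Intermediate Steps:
I(t, D) = -4 + D
c(k, O) = 303 - 3*k (c(k, O) = ((k - 79) - 22)*(-3) = ((-79 + k) - 22)*(-3) = (-101 + k)*(-3) = 303 - 3*k)
c(-338, -543)/I(-2031, -1179) - 4297200/A(626) = (303 - 3*(-338))/(-4 - 1179) - 4297200/1581 = (303 + 1014)/(-1183) - 4297200*1/1581 = 1317*(-1/1183) - 1432400/527 = -1317/1183 - 1432400/527 = -1695223259/623441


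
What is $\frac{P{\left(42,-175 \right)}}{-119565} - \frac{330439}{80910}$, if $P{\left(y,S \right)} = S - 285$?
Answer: $- \frac{877149343}{214977870} \approx -4.0802$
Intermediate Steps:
$P{\left(y,S \right)} = -285 + S$ ($P{\left(y,S \right)} = S - 285 = -285 + S$)
$\frac{P{\left(42,-175 \right)}}{-119565} - \frac{330439}{80910} = \frac{-285 - 175}{-119565} - \frac{330439}{80910} = \left(-460\right) \left(- \frac{1}{119565}\right) - \frac{330439}{80910} = \frac{92}{23913} - \frac{330439}{80910} = - \frac{877149343}{214977870}$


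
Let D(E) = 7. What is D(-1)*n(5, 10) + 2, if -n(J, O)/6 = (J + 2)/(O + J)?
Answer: -88/5 ≈ -17.600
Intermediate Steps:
n(J, O) = -6*(2 + J)/(J + O) (n(J, O) = -6*(J + 2)/(O + J) = -6*(2 + J)/(J + O))
D(-1)*n(5, 10) + 2 = 7*(6*(-2 - 1*5)/(5 + 10)) + 2 = 7*(6*(-2 - 5)/15) + 2 = 7*(6*(1/15)*(-7)) + 2 = 7*(-14/5) + 2 = -98/5 + 2 = -88/5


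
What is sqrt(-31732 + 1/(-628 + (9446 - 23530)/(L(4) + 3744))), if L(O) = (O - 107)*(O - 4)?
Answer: 2*I*sqrt(2773932139220839)/591329 ≈ 178.13*I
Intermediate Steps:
L(O) = (-107 + O)*(-4 + O)
sqrt(-31732 + 1/(-628 + (9446 - 23530)/(L(4) + 3744))) = sqrt(-31732 + 1/(-628 + (9446 - 23530)/((428 + 4**2 - 111*4) + 3744))) = sqrt(-31732 + 1/(-628 - 14084/((428 + 16 - 444) + 3744))) = sqrt(-31732 + 1/(-628 - 14084/(0 + 3744))) = sqrt(-31732 + 1/(-628 - 14084/3744)) = sqrt(-31732 + 1/(-628 - 14084*1/3744)) = sqrt(-31732 + 1/(-628 - 3521/936)) = sqrt(-31732 + 1/(-591329/936)) = sqrt(-31732 - 936/591329) = sqrt(-18764052764/591329) = 2*I*sqrt(2773932139220839)/591329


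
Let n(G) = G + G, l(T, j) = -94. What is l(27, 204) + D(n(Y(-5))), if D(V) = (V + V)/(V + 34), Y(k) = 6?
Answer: -2150/23 ≈ -93.478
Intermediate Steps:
n(G) = 2*G
D(V) = 2*V/(34 + V) (D(V) = (2*V)/(34 + V) = 2*V/(34 + V))
l(27, 204) + D(n(Y(-5))) = -94 + 2*(2*6)/(34 + 2*6) = -94 + 2*12/(34 + 12) = -94 + 2*12/46 = -94 + 2*12*(1/46) = -94 + 12/23 = -2150/23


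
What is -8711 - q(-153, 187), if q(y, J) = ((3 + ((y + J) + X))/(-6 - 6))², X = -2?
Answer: -1255609/144 ≈ -8719.5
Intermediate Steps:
q(y, J) = (-1/12 - J/12 - y/12)² (q(y, J) = ((3 + ((y + J) - 2))/(-6 - 6))² = ((3 + ((J + y) - 2))/(-12))² = ((3 + (-2 + J + y))*(-1/12))² = ((1 + J + y)*(-1/12))² = (-1/12 - J/12 - y/12)²)
-8711 - q(-153, 187) = -8711 - (1 + 187 - 153)²/144 = -8711 - 35²/144 = -8711 - 1225/144 = -1255609/144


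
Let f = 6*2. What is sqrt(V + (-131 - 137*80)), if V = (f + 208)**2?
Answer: sqrt(37309) ≈ 193.16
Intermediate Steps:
f = 12
V = 48400 (V = (12 + 208)**2 = 220**2 = 48400)
sqrt(V + (-131 - 137*80)) = sqrt(48400 + (-131 - 137*80)) = sqrt(48400 + (-131 - 10960)) = sqrt(48400 - 11091) = sqrt(37309)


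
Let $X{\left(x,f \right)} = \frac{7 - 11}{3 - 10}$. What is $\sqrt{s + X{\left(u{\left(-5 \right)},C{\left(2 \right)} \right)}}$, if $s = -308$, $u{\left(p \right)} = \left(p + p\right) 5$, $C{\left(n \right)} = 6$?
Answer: $\frac{2 i \sqrt{3766}}{7} \approx 17.534 i$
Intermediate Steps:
$u{\left(p \right)} = 10 p$ ($u{\left(p \right)} = 2 p 5 = 10 p$)
$X{\left(x,f \right)} = \frac{4}{7}$ ($X{\left(x,f \right)} = - \frac{4}{-7} = \left(-4\right) \left(- \frac{1}{7}\right) = \frac{4}{7}$)
$\sqrt{s + X{\left(u{\left(-5 \right)},C{\left(2 \right)} \right)}} = \sqrt{-308 + \frac{4}{7}} = \sqrt{- \frac{2152}{7}} = \frac{2 i \sqrt{3766}}{7}$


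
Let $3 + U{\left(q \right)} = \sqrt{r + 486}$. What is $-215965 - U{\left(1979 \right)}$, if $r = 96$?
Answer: $-215962 - \sqrt{582} \approx -2.1599 \cdot 10^{5}$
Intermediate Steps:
$U{\left(q \right)} = -3 + \sqrt{582}$ ($U{\left(q \right)} = -3 + \sqrt{96 + 486} = -3 + \sqrt{582}$)
$-215965 - U{\left(1979 \right)} = -215965 - \left(-3 + \sqrt{582}\right) = -215965 + \left(3 - \sqrt{582}\right) = -215962 - \sqrt{582}$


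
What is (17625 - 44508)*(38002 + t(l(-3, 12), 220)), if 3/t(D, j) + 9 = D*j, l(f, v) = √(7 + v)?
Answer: -939387752110395/919519 - 17742780*√19/919519 ≈ -1.0216e+9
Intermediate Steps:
t(D, j) = 3/(-9 + D*j)
(17625 - 44508)*(38002 + t(l(-3, 12), 220)) = (17625 - 44508)*(38002 + 3/(-9 + √(7 + 12)*220)) = -26883*(38002 + 3/(-9 + √19*220)) = -26883*(38002 + 3/(-9 + 220*√19)) = -1021607766 - 80649/(-9 + 220*√19)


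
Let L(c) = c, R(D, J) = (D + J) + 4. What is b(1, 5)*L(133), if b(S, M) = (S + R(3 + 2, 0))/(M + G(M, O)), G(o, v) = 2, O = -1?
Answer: 190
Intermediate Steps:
R(D, J) = 4 + D + J
b(S, M) = (9 + S)/(2 + M) (b(S, M) = (S + (4 + (3 + 2) + 0))/(M + 2) = (S + (4 + 5 + 0))/(2 + M) = (S + 9)/(2 + M) = (9 + S)/(2 + M))
b(1, 5)*L(133) = ((9 + 1)/(2 + 5))*133 = (10/7)*133 = 190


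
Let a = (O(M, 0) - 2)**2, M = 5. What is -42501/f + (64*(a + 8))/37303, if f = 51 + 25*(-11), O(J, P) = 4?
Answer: 32358915/170528 ≈ 189.76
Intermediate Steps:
f = -224 (f = 51 - 275 = -224)
a = 4 (a = (4 - 2)**2 = 2**2 = 4)
-42501/f + (64*(a + 8))/37303 = -42501/(-224) + (64*(4 + 8))/37303 = -42501*(-1/224) + (64*12)*(1/37303) = 42501/224 + 768*(1/37303) = 42501/224 + 768/37303 = 32358915/170528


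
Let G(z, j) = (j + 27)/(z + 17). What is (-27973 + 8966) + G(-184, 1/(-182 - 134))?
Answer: -1003045935/52772 ≈ -19007.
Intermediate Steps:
G(z, j) = (27 + j)/(17 + z)
(-27973 + 8966) + G(-184, 1/(-182 - 134)) = (-27973 + 8966) + (27 + 1/(-182 - 134))/(17 - 184) = -19007 + (27 + 1/(-316))/(-167) = -19007 - (27 - 1/316)/167 = -19007 - 1/167*8531/316 = -19007 - 8531/52772 = -1003045935/52772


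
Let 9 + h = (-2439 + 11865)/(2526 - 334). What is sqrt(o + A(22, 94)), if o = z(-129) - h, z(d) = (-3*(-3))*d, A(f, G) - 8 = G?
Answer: I*sqrt(316610562)/548 ≈ 32.47*I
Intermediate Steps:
h = -5151/1096 (h = -9 + (-2439 + 11865)/(2526 - 334) = -9 + 9426/2192 = -9 + 9426*(1/2192) = -9 + 4713/1096 = -5151/1096 ≈ -4.6998)
A(f, G) = 8 + G
z(d) = 9*d
o = -1267305/1096 (o = 9*(-129) - 1*(-5151/1096) = -1161 + 5151/1096 = -1267305/1096 ≈ -1156.3)
sqrt(o + A(22, 94)) = sqrt(-1267305/1096 + (8 + 94)) = sqrt(-1267305/1096 + 102) = sqrt(-1155513/1096) = I*sqrt(316610562)/548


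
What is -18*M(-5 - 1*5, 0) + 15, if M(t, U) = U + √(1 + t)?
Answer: 15 - 54*I ≈ 15.0 - 54.0*I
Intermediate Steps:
-18*M(-5 - 1*5, 0) + 15 = -18*(0 + √(1 + (-5 - 1*5))) + 15 = -18*(0 + √(1 + (-5 - 5))) + 15 = -18*(0 + √(1 - 10)) + 15 = -18*(0 + √(-9)) + 15 = -18*(0 + 3*I) + 15 = -54*I + 15 = 15 - 54*I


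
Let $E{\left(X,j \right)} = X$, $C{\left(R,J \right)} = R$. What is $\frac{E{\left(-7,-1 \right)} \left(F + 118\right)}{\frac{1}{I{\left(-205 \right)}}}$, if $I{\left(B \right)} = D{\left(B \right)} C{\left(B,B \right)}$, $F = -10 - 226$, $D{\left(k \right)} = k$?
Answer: $34712650$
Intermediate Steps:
$F = -236$
$I{\left(B \right)} = B^{2}$ ($I{\left(B \right)} = B B = B^{2}$)
$\frac{E{\left(-7,-1 \right)} \left(F + 118\right)}{\frac{1}{I{\left(-205 \right)}}} = \frac{\left(-7\right) \left(-236 + 118\right)}{\frac{1}{\left(-205\right)^{2}}} = \frac{\left(-7\right) \left(-118\right)}{\frac{1}{42025}} = 826 \frac{1}{\frac{1}{42025}} = 826 \cdot 42025 = 34712650$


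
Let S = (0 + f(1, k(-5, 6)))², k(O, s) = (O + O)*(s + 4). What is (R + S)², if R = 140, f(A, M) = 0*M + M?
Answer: 102819600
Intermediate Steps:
k(O, s) = 2*O*(4 + s) (k(O, s) = (2*O)*(4 + s) = 2*O*(4 + s))
f(A, M) = M (f(A, M) = 0 + M = M)
S = 10000 (S = (0 + 2*(-5)*(4 + 6))² = (0 + 2*(-5)*10)² = (0 - 100)² = (-100)² = 10000)
(R + S)² = (140 + 10000)² = 10140² = 102819600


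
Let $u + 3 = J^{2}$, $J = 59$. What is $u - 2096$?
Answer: $1382$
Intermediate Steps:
$u = 3478$ ($u = -3 + 59^{2} = -3 + 3481 = 3478$)
$u - 2096 = 3478 - 2096 = 1382$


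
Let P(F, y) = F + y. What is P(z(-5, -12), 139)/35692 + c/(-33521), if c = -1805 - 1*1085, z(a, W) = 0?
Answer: 107809299/1196431532 ≈ 0.090109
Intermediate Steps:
c = -2890 (c = -1805 - 1085 = -2890)
P(z(-5, -12), 139)/35692 + c/(-33521) = (0 + 139)/35692 - 2890/(-33521) = 139*(1/35692) - 2890*(-1/33521) = 139/35692 + 2890/33521 = 107809299/1196431532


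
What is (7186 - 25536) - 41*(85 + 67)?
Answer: -24582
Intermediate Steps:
(7186 - 25536) - 41*(85 + 67) = -18350 - 41*152 = -18350 - 6232 = -24582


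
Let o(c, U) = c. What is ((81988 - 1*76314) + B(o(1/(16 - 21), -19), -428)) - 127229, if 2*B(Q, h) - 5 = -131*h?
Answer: -187037/2 ≈ -93519.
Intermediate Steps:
B(Q, h) = 5/2 - 131*h/2 (B(Q, h) = 5/2 + (-131*h)/2 = 5/2 - 131*h/2)
((81988 - 1*76314) + B(o(1/(16 - 21), -19), -428)) - 127229 = ((81988 - 1*76314) + (5/2 - 131/2*(-428))) - 127229 = ((81988 - 76314) + (5/2 + 28034)) - 127229 = (5674 + 56073/2) - 127229 = 67421/2 - 127229 = -187037/2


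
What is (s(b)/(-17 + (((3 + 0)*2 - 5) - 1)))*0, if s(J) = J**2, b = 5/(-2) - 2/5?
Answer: 0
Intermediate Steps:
b = -29/10 (b = 5*(-1/2) - 2*1/5 = -5/2 - 2/5 = -29/10 ≈ -2.9000)
(s(b)/(-17 + (((3 + 0)*2 - 5) - 1)))*0 = ((-29/10)**2/(-17 + (((3 + 0)*2 - 5) - 1)))*0 = (841/(100*(-17 + ((3*2 - 5) - 1))))*0 = (841/(100*(-17 + ((6 - 5) - 1))))*0 = (841/(100*(-17 + (1 - 1))))*0 = (841/(100*(-17 + 0)))*0 = ((841/100)/(-17))*0 = ((841/100)*(-1/17))*0 = -841/1700*0 = 0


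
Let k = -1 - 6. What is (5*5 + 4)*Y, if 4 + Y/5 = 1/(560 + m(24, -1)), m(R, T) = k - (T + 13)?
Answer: -313635/541 ≈ -579.73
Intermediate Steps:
k = -7
m(R, T) = -20 - T (m(R, T) = -7 - (T + 13) = -7 - (13 + T) = -7 + (-13 - T) = -20 - T)
Y = -10815/541 (Y = -20 + 5/(560 + (-20 - 1*(-1))) = -20 + 5/(560 + (-20 + 1)) = -20 + 5/(560 - 19) = -20 + 5/541 = -10815/541 ≈ -19.991)
(5*5 + 4)*Y = (5*5 + 4)*(-10815/541) = (25 + 4)*(-10815/541) = 29*(-10815/541) = -313635/541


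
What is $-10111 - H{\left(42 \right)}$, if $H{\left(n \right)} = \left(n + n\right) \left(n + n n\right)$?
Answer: $-161815$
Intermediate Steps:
$H{\left(n \right)} = 2 n \left(n + n^{2}\right)$
$-10111 - H{\left(42 \right)} = -10111 - 2 \cdot 42^{2} \left(1 + 42\right) = -10111 - 2 \cdot 1764 \cdot 43 = -10111 - 151704 = -161815$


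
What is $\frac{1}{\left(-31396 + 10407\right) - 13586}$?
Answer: $- \frac{1}{34575} \approx -2.8923 \cdot 10^{-5}$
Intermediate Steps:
$\frac{1}{\left(-31396 + 10407\right) - 13586} = \frac{1}{-20989 - 13586} = \frac{1}{-34575} = - \frac{1}{34575}$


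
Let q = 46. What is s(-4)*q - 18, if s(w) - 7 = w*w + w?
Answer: 856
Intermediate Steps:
s(w) = 7 + w + w² (s(w) = 7 + (w*w + w) = 7 + (w² + w) = 7 + (w + w²) = 7 + w + w²)
s(-4)*q - 18 = (7 - 4 + (-4)²)*46 - 18 = (7 - 4 + 16)*46 - 18 = 19*46 - 18 = 874 - 18 = 856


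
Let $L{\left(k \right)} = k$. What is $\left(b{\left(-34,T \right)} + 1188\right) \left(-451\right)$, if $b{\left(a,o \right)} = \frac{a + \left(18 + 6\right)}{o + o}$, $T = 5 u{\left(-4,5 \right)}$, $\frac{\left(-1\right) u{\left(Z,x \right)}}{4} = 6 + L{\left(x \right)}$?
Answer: $- \frac{2143193}{4} \approx -5.358 \cdot 10^{5}$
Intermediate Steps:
$u{\left(Z,x \right)} = -24 - 4 x$ ($u{\left(Z,x \right)} = - 4 \left(6 + x\right) = -24 - 4 x$)
$T = -220$ ($T = 5 \left(-24 - 20\right) = 5 \left(-44\right) = -220$)
$b{\left(a,o \right)} = \frac{24 + a}{2 o}$ ($b{\left(a,o \right)} = \frac{a + 24}{2 o} = \left(24 + a\right) \frac{1}{2 o} = \frac{24 + a}{2 o}$)
$\left(b{\left(-34,T \right)} + 1188\right) \left(-451\right) = \left(\frac{24 - 34}{2 \left(-220\right)} + 1188\right) \left(-451\right) = \left(\frac{1}{2} \left(- \frac{1}{220}\right) \left(-10\right) + 1188\right) \left(-451\right) = \left(\frac{1}{44} + 1188\right) \left(-451\right) = \frac{52273}{44} \left(-451\right) = - \frac{2143193}{4}$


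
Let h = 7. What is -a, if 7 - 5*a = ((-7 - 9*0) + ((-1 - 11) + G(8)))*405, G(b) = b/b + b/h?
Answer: -47839/35 ≈ -1366.8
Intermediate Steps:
G(b) = 1 + b/7 (G(b) = b/b + b/7 = 1 + b*(⅐) = 1 + b/7)
a = 47839/35 (a = 7/5 - ((-7 - 9*0) + ((-1 - 11) + (1 + (⅐)*8)))*405/5 = 7/5 - ((-7 + 0) + (-12 + (1 + 8/7)))*405/5 = 7/5 - (-7 + (-12 + 15/7))*405/5 = 7/5 - (-7 - 69/7)*405/5 = 7/5 - (-118)*405/35 = 7/5 - ⅕*(-47790/7) = 7/5 + 9558/7 = 47839/35 ≈ 1366.8)
-a = -1*47839/35 = -47839/35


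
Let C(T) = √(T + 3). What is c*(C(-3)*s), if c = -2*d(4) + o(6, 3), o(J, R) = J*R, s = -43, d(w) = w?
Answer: 0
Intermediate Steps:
C(T) = √(3 + T)
c = 10 (c = -2*4 + 6*3 = -8 + 18 = 10)
c*(C(-3)*s) = 10*(√(3 - 3)*(-43)) = 10*(√0*(-43)) = 10*(0*(-43)) = 10*0 = 0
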